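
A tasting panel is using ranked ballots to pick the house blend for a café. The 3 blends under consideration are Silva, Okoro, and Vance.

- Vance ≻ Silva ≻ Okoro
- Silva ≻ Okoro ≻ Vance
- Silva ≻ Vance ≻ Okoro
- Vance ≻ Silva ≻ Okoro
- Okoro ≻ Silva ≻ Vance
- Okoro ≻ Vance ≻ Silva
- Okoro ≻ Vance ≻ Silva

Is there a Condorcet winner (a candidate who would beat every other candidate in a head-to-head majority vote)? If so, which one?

There is no Condorcet winner

Head-to-head results (7 voters total):
Silva vs Okoro: Silva wins 4–3.
Silva vs Vance: Vance wins 4–3.
Okoro vs Vance: Okoro wins 4–3.
No candidate beats all others: Silva beats Okoro beats Vance beats Silva, a majority cycle.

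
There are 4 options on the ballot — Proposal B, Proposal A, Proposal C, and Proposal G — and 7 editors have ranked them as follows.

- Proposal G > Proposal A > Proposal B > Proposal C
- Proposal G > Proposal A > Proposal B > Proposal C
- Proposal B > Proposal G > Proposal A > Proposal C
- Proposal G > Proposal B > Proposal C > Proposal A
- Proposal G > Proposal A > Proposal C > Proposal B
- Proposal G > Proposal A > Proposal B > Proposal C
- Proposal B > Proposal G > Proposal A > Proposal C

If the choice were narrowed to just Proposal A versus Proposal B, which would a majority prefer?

Ballots ranking Proposal A above Proposal B: 4.
Ballots ranking Proposal B above Proposal A: 3.
Proposal A wins the head-to-head, 4–3.

Proposal A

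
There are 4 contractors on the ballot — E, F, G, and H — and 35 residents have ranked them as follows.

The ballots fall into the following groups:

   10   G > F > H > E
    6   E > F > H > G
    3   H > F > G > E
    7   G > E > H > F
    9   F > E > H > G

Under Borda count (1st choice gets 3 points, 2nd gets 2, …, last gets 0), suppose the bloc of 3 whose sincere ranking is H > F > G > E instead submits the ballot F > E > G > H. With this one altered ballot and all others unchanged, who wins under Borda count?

F

Borda totals with the altered ballot: E 56, F 68, G 54, H 32.
The winner is unchanged: still F.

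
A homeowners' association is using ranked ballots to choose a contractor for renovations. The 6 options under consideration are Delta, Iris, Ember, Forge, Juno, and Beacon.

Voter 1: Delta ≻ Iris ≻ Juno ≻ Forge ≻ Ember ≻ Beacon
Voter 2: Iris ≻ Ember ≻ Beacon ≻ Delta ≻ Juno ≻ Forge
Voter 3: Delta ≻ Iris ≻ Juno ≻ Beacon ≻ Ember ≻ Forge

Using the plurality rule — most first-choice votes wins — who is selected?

First-place vote totals:
  Delta: 2
  Iris: 1
  Ember: 0
  Forge: 0
  Juno: 0
  Beacon: 0
Delta has the most first-place votes.

Delta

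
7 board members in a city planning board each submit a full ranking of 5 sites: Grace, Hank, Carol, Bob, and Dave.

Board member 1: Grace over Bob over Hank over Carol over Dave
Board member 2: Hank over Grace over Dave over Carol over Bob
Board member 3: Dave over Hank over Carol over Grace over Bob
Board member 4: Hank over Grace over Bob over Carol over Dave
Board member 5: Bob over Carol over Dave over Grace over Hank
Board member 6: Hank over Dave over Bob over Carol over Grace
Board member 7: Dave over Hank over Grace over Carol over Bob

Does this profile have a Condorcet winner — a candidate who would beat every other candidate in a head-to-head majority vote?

Head-to-head results (7 voters total):
Grace vs Hank: Hank wins 5–2.
Grace vs Carol: Grace wins 4–3.
Grace vs Bob: Grace wins 5–2.
Grace vs Dave: Dave wins 4–3.
Hank vs Carol: Hank wins 6–1.
Hank vs Bob: Hank wins 5–2.
Hank vs Dave: Hank wins 4–3.
Carol vs Bob: Bob wins 4–3.
Carol vs Dave: Dave wins 4–3.
Bob vs Dave: Dave wins 4–3.
Hank beats each rival — Grace (5–2), Carol (6–1), Bob (5–2), Dave (4–3) — so Hank is the Condorcet winner.

Yes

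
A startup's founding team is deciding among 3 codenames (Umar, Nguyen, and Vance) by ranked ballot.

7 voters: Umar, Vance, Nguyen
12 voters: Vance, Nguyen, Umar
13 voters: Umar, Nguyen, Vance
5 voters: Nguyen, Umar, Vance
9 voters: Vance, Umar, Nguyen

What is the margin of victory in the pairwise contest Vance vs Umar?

Ballots ranking Vance above Umar: 12+9 = 21.
Ballots ranking Umar above Vance: 7+13+5 = 25.
Umar wins 25–21, a margin of 4.

4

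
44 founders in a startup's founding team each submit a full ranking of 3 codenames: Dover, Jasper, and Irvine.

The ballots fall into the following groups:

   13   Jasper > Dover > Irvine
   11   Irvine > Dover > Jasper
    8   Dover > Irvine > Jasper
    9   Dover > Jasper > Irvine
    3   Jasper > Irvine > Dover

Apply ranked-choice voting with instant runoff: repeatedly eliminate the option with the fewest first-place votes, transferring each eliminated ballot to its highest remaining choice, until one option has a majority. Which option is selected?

Round 1: Dover 17, Jasper 16, Irvine 11. Irvine has the fewest and is eliminated.
Round 2: Dover 28, Jasper 16. Dover has a majority.

Dover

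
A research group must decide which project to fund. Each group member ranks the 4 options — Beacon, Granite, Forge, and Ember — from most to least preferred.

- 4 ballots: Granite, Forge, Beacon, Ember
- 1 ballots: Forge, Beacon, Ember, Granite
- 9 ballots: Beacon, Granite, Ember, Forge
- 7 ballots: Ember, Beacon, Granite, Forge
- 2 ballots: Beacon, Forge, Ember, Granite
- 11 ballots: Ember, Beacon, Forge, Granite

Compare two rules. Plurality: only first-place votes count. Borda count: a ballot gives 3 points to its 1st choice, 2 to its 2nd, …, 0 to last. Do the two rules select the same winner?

Plurality first-place counts: Beacon 11, Granite 4, Forge 1, Ember 18 → Ember.
Borda totals: Beacon 75, Granite 37, Forge 26, Ember 66 → Beacon.
The two rules disagree: plurality picks Ember, Borda picks Beacon.

No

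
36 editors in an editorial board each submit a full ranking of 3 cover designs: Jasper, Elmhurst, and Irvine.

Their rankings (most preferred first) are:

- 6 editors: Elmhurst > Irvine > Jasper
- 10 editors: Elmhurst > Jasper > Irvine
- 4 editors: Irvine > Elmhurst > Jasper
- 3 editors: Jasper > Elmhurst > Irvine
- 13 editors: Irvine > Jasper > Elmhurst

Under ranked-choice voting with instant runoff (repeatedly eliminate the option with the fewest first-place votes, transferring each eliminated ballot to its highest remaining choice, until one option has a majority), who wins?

Round 1: Irvine 17, Elmhurst 16, Jasper 3. Jasper has the fewest and is eliminated.
Round 2: Elmhurst 19, Irvine 17. Elmhurst has a majority.

Elmhurst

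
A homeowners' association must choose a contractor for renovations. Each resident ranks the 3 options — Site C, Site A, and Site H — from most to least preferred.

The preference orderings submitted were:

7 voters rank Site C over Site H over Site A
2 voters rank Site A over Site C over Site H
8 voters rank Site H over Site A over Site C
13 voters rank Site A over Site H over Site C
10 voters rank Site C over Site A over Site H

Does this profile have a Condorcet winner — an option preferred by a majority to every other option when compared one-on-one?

Head-to-head results (40 voters total):
Site C vs Site A: Site A wins 23–17.
Site C vs Site H: Site H wins 21–19.
Site A vs Site H: Site A wins 25–15.
Site A beats each rival — Site C (23–17), Site H (25–15) — so Site A is the Condorcet winner.

Yes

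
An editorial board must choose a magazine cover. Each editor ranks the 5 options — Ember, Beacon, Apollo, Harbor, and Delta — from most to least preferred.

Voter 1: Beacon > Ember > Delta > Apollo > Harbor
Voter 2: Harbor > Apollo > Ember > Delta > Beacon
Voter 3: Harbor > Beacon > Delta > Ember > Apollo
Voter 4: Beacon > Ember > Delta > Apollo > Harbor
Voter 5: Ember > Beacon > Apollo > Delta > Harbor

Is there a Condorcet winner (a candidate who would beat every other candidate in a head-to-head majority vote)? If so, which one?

Head-to-head results (5 voters total):
Ember vs Beacon: Beacon wins 3–2.
Ember vs Apollo: Ember wins 4–1.
Ember vs Harbor: Ember wins 3–2.
Ember vs Delta: Ember wins 4–1.
Beacon vs Apollo: Beacon wins 4–1.
Beacon vs Harbor: Beacon wins 3–2.
Beacon vs Delta: Beacon wins 4–1.
Apollo vs Harbor: Apollo wins 3–2.
Apollo vs Delta: Delta wins 3–2.
Harbor vs Delta: Delta wins 3–2.
Beacon beats each rival — Ember (3–2), Apollo (4–1), Harbor (3–2), Delta (4–1) — so Beacon is the Condorcet winner.

Beacon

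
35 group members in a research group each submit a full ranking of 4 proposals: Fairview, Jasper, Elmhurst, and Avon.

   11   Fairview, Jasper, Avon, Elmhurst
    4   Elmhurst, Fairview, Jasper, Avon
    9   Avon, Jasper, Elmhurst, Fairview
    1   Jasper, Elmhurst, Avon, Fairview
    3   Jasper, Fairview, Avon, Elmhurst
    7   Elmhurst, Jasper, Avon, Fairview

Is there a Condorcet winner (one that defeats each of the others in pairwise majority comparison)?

Yes

Head-to-head results (35 voters total):
Fairview vs Jasper: Jasper wins 20–15.
Fairview vs Elmhurst: Elmhurst wins 21–14.
Fairview vs Avon: Fairview wins 18–17.
Jasper vs Elmhurst: Jasper wins 24–11.
Jasper vs Avon: Jasper wins 26–9.
Elmhurst vs Avon: Avon wins 23–12.
Jasper beats each rival — Fairview (20–15), Elmhurst (24–11), Avon (26–9) — so Jasper is the Condorcet winner.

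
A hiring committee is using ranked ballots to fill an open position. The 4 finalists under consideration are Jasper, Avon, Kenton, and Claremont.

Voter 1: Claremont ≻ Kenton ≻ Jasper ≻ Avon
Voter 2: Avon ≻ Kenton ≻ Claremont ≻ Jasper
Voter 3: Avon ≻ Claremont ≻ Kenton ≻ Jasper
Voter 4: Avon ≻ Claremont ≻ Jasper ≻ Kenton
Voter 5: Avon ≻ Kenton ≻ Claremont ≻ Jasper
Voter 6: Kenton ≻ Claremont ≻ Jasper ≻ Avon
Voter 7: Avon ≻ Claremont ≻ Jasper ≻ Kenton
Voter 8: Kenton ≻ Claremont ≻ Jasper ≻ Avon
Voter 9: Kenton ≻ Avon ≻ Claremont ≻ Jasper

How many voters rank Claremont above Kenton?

Ballots ranking Claremont above Kenton: 4.
Ballots ranking Kenton above Claremont: 5.
So 4 of 9 voters prefer Claremont to Kenton.

4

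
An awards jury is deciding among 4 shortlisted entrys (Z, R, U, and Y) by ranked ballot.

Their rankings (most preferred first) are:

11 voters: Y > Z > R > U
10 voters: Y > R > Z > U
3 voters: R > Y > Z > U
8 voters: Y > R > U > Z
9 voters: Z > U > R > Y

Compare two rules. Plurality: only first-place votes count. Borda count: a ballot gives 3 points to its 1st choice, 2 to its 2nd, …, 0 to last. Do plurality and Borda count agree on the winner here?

Plurality first-place counts: Z 9, R 3, U 0, Y 29 → Y.
Borda totals: Z 62, R 65, U 26, Y 93 → Y.
The two rules agree on Y.

Yes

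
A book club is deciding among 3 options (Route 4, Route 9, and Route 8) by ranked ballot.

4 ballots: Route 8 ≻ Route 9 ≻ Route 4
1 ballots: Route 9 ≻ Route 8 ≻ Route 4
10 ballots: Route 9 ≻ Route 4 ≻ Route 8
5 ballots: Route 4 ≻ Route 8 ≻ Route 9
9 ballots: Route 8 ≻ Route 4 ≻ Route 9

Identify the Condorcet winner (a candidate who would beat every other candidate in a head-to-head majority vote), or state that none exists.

No Condorcet winner

Head-to-head results (29 voters total):
Route 4 vs Route 9: Route 9 wins 15–14.
Route 4 vs Route 8: Route 4 wins 15–14.
Route 9 vs Route 8: Route 8 wins 18–11.
No candidate beats all others: Route 4 beats Route 8 beats Route 9 beats Route 4, a majority cycle.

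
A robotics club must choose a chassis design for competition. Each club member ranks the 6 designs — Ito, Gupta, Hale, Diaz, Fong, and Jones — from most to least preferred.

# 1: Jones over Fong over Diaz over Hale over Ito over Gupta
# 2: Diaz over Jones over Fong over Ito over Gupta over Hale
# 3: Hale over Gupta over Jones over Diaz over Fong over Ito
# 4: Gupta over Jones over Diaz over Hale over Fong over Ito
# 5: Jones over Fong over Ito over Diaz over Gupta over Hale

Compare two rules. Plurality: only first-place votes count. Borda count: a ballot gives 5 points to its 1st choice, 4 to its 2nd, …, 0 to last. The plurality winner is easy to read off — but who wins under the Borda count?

Jones

Plurality first-place counts: Ito 0, Gupta 1, Hale 1, Diaz 1, Fong 0, Jones 2 → Jones.
Borda totals: Ito 6, Gupta 11, Hale 9, Diaz 15, Fong 13, Jones 21 → Jones.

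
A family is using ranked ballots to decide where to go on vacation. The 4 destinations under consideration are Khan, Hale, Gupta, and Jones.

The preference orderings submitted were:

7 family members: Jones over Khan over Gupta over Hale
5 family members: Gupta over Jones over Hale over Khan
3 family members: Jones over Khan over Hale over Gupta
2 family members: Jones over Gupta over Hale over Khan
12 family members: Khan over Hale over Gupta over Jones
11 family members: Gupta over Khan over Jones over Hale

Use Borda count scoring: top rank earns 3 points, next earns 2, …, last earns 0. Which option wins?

Borda scores:
  Khan: 7·2 + 5·0 + 3·2 + 2·0 + 12·3 + 11·2 = 78
  Hale: 7·0 + 5·1 + 3·1 + 2·1 + 12·2 + 11·0 = 34
  Gupta: 7·1 + 5·3 + 3·0 + 2·2 + 12·1 + 11·3 = 71
  Jones: 7·3 + 5·2 + 3·3 + 2·3 + 12·0 + 11·1 = 57
Khan has the highest total.

Khan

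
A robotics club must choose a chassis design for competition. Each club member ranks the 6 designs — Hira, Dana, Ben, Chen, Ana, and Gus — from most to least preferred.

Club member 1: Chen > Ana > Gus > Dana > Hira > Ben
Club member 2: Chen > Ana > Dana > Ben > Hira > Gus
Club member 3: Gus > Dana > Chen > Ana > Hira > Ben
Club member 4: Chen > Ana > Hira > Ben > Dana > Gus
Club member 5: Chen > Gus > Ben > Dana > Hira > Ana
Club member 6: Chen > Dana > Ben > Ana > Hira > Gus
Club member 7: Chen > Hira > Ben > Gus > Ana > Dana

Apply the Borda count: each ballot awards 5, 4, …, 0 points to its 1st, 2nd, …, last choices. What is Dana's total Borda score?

16

Borda scores:
  Hira: 1 + 1 + 1 + 3 + 1 + 1 + 4 = 12
  Dana: 2 + 3 + 4 + 1 + 2 + 4 + 0 = 16
  Ben: 0 + 2 + 0 + 2 + 3 + 3 + 3 = 13
  Chen: 5 + 5 + 3 + 5 + 5 + 5 + 5 = 33
  Ana: 4 + 4 + 2 + 4 + 0 + 2 + 1 = 17
  Gus: 3 + 0 + 5 + 0 + 4 + 0 + 2 = 14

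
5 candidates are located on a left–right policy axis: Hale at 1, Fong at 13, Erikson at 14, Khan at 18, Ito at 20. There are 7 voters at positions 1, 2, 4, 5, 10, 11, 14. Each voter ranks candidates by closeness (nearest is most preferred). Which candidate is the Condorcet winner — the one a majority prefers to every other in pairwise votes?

Hale

With single-peaked preferences on a line, the Condorcet winner is the candidate closest to the median voter.
The median voter (position 5) is closest to Hale at 1.
Check: Hale vs Erikson — voters closer to Hale: 4 of 7.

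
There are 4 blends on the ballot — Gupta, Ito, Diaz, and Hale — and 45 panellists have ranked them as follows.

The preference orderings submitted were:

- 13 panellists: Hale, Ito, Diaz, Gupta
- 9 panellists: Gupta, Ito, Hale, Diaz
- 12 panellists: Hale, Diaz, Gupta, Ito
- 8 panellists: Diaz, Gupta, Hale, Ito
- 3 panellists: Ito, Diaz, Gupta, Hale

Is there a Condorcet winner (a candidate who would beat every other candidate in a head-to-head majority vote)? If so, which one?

Head-to-head results (45 voters total):
Gupta vs Ito: Gupta wins 29–16.
Gupta vs Diaz: Diaz wins 36–9.
Gupta vs Hale: Hale wins 25–20.
Ito vs Diaz: Ito wins 25–20.
Ito vs Hale: Hale wins 33–12.
Diaz vs Hale: Hale wins 34–11.
Hale beats each rival — Gupta (25–20), Ito (33–12), Diaz (34–11) — so Hale is the Condorcet winner.

Hale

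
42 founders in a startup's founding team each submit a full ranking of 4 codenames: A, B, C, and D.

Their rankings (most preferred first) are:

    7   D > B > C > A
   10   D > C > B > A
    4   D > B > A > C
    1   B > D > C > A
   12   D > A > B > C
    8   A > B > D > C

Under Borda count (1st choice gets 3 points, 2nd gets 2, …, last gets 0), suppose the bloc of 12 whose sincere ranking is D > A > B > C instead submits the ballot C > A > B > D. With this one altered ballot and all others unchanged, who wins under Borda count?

Borda totals with the altered ballot: A 52, B 63, C 64, D 73.
The winner is unchanged: still D.

D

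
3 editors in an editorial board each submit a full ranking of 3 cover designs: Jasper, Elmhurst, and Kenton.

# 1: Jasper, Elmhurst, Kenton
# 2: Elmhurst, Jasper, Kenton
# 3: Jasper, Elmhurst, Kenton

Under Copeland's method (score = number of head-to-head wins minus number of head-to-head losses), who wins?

Pairwise results:
  Jasper vs Elmhurst: Jasper wins 2–1.
  Jasper vs Kenton: Jasper wins 3–0.
  Elmhurst vs Kenton: Elmhurst wins 3–0.
Copeland scores (wins − losses):
  Jasper: 2 − 0 = 2
  Elmhurst: 1 − 1 = 0
  Kenton: 0 − 2 = -2
Jasper has the best Copeland score.

Jasper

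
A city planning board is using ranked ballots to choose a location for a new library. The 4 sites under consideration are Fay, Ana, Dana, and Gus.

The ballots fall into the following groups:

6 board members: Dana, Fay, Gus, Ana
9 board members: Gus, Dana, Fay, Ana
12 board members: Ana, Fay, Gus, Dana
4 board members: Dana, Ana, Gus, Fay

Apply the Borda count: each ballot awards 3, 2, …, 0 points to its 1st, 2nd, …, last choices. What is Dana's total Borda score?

Borda scores:
  Fay: 6·2 + 9·1 + 12·2 + 4·0 = 45
  Ana: 6·0 + 9·0 + 12·3 + 4·2 = 44
  Dana: 6·3 + 9·2 + 12·0 + 4·3 = 48
  Gus: 6·1 + 9·3 + 12·1 + 4·1 = 49

48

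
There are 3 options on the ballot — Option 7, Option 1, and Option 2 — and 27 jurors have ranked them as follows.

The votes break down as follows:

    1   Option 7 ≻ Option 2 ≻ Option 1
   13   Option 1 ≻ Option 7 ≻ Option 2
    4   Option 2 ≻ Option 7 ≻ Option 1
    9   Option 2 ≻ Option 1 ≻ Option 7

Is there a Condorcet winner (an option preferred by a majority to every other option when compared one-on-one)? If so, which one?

Head-to-head results (27 voters total):
Option 7 vs Option 1: Option 1 wins 22–5.
Option 7 vs Option 2: Option 7 wins 14–13.
Option 1 vs Option 2: Option 2 wins 14–13.
No candidate beats all others: Option 7 beats Option 2 beats Option 1 beats Option 7, a majority cycle.

None — there is no Condorcet winner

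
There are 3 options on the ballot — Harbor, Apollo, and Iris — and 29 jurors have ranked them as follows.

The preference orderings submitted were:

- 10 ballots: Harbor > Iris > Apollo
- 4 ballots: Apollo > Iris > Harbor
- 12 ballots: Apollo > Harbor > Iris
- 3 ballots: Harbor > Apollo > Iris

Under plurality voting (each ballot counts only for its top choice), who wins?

Apollo

First-place vote totals:
  Harbor: 13
  Apollo: 16
  Iris: 0
Apollo has the most first-place votes.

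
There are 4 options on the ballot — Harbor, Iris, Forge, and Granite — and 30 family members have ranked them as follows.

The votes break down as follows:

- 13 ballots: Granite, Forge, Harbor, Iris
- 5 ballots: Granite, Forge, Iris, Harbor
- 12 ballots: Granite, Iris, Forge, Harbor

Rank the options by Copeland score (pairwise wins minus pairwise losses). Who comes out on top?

Granite

Pairwise results:
  Harbor vs Iris: Iris wins 17–13.
  Harbor vs Forge: Forge wins 30–0.
  Harbor vs Granite: Granite wins 30–0.
  Iris vs Forge: Forge wins 18–12.
  Iris vs Granite: Granite wins 30–0.
  Forge vs Granite: Granite wins 30–0.
Copeland scores (wins − losses):
  Harbor: 0 − 3 = -3
  Iris: 1 − 2 = -1
  Forge: 2 − 1 = 1
  Granite: 3 − 0 = 3
Granite has the best Copeland score.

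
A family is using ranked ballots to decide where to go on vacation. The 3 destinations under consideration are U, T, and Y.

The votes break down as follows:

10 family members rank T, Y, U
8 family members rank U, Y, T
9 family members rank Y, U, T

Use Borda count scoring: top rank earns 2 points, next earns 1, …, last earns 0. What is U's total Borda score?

25

Borda scores:
  U: 10·0 + 8·2 + 9·1 = 25
  T: 10·2 + 8·0 + 9·0 = 20
  Y: 10·1 + 8·1 + 9·2 = 36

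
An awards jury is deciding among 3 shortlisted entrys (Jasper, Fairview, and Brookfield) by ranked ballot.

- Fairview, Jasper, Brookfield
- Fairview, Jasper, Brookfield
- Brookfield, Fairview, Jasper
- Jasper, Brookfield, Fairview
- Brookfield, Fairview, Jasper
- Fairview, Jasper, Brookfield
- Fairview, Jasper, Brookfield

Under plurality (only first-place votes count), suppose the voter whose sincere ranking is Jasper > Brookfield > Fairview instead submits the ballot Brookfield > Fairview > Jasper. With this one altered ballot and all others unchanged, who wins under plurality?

Fairview

First-place totals with the altered ballot: Jasper 0, Fairview 4, Brookfield 3.
The winner is unchanged: still Fairview.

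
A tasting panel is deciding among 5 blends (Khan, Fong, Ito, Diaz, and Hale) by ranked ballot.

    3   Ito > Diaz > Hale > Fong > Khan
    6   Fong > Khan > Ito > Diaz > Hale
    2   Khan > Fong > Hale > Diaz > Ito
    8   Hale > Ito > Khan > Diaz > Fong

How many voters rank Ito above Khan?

Ballots ranking Ito above Khan: 3+8 = 11.
Ballots ranking Khan above Ito: 6+2 = 8.
So 11 of 19 voters prefer Ito to Khan.

11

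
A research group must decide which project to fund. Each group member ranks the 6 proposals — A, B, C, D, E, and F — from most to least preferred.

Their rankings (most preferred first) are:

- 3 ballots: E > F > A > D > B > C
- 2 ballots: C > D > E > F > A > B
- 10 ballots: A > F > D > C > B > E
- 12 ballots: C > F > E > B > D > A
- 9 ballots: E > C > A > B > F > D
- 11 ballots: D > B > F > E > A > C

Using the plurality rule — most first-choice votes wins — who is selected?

First-place vote totals:
  A: 10
  B: 0
  C: 14
  D: 11
  E: 12
  F: 0
C has the most first-place votes.

C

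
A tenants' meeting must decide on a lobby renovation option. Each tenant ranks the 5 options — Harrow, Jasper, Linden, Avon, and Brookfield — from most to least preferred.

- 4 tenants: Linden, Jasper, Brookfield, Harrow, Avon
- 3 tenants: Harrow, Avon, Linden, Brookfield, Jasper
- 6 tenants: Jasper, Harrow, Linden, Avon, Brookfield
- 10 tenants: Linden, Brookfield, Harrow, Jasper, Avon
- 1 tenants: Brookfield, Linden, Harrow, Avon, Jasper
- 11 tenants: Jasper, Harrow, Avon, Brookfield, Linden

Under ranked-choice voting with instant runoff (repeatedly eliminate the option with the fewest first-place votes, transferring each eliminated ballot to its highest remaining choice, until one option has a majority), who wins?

Round 1: Jasper 17, Linden 14, Harrow 3, Brookfield 1, Avon 0. Avon has the fewest and is eliminated.
Round 2: Jasper 17, Linden 14, Harrow 3, Brookfield 1. Brookfield has the fewest and is eliminated.
Round 3: Jasper 17, Linden 15, Harrow 3. Harrow has the fewest and is eliminated.
Round 4: Linden 18, Jasper 17. Linden has a majority.

Linden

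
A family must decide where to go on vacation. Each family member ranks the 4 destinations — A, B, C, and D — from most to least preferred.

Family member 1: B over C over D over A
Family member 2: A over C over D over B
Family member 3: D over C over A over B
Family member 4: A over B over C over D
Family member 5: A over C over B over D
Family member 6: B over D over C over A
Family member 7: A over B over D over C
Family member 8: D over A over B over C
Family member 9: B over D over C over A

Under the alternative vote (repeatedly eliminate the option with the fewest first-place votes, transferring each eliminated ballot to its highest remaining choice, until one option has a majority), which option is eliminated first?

C

Round 1: A 4, B 3, D 2, C 0. C has the fewest and is eliminated.
Round 2: A 4, B 3, D 2. D has the fewest and is eliminated.
Round 3: A 6, B 3. A has a majority.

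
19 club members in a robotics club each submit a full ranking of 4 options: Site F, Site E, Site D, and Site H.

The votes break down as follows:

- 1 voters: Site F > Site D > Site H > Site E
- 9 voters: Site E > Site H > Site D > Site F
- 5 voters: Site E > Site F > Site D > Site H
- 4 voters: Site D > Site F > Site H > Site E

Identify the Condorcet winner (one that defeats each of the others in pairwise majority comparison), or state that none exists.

Site E

Head-to-head results (19 voters total):
Site F vs Site E: Site E wins 14–5.
Site F vs Site D: Site D wins 13–6.
Site F vs Site H: Site F wins 10–9.
Site E vs Site D: Site E wins 14–5.
Site E vs Site H: Site E wins 14–5.
Site D vs Site H: Site D wins 10–9.
Site E beats each rival — Site F (14–5), Site D (14–5), Site H (14–5) — so Site E is the Condorcet winner.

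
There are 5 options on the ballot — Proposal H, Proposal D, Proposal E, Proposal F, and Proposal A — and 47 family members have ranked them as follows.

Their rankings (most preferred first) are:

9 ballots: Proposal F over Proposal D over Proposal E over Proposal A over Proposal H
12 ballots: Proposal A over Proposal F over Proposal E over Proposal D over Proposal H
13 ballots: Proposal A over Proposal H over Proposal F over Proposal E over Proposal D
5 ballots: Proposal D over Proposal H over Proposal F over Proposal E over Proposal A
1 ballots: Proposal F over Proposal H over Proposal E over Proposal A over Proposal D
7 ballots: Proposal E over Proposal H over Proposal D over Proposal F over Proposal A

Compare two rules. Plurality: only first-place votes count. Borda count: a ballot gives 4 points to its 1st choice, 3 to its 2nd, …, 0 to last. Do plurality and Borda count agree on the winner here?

Plurality first-place counts: Proposal H 0, Proposal D 5, Proposal E 7, Proposal F 10, Proposal A 25 → Proposal A.
Borda totals: Proposal H 78, Proposal D 73, Proposal E 90, Proposal F 119, Proposal A 110 → Proposal F.
The two rules disagree: plurality picks Proposal A, Borda picks Proposal F.

No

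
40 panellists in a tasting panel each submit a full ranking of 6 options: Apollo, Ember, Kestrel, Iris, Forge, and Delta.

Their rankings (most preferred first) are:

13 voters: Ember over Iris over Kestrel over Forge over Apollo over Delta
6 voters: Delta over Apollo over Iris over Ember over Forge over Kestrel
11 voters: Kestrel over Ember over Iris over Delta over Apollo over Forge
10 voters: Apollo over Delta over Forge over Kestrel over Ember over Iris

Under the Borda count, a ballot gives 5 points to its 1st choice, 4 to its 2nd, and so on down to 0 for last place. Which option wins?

Ember

Borda scores:
  Apollo: 13·1 + 6·4 + 11·1 + 10·5 = 98
  Ember: 13·5 + 6·2 + 11·4 + 10·1 = 131
  Kestrel: 13·3 + 6·0 + 11·5 + 10·2 = 114
  Iris: 13·4 + 6·3 + 11·3 + 10·0 = 103
  Forge: 13·2 + 6·1 + 11·0 + 10·3 = 62
  Delta: 13·0 + 6·5 + 11·2 + 10·4 = 92
Ember has the highest total.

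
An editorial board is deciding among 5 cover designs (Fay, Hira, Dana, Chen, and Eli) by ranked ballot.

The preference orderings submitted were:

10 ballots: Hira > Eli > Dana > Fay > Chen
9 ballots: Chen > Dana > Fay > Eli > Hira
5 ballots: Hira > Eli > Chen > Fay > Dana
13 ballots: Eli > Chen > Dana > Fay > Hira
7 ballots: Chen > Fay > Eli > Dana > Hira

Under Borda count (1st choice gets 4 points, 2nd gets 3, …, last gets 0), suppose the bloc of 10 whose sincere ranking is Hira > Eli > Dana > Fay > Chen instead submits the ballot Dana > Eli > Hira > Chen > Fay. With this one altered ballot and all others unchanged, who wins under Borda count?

Borda totals with the altered ballot: Fay 57, Hira 40, Dana 100, Chen 123, Eli 120.
The switch changes the winner from Eli to Chen.

Chen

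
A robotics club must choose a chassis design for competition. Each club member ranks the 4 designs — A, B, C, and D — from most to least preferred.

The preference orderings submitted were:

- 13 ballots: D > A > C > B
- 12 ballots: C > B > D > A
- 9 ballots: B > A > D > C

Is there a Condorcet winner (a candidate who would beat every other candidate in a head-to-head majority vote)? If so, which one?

Head-to-head results (34 voters total):
A vs B: B wins 21–13.
A vs C: A wins 22–12.
A vs D: D wins 25–9.
B vs C: C wins 25–9.
B vs D: B wins 21–13.
C vs D: D wins 22–12.
No candidate beats all others: A beats C beats B beats A, a majority cycle.

None — there is no Condorcet winner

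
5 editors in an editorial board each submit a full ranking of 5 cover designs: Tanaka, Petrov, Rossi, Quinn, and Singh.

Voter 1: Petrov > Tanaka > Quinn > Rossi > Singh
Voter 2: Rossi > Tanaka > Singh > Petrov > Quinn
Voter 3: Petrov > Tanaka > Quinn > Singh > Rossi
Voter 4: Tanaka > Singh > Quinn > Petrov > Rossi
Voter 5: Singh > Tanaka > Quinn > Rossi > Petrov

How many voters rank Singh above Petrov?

3

Ballots ranking Singh above Petrov: 3.
Ballots ranking Petrov above Singh: 2.
So 3 of 5 voters prefer Singh to Petrov.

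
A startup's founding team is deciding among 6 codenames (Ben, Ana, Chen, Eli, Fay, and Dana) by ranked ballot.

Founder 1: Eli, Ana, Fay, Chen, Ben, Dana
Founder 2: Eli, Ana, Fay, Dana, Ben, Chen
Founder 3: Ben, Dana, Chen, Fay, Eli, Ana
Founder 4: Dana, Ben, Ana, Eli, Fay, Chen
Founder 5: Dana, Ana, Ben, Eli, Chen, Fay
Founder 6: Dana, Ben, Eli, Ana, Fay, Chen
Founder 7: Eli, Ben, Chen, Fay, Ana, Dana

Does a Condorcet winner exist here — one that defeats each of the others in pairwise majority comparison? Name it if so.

Dana

Head-to-head results (7 voters total):
Ben vs Ana: Ben wins 4–3.
Ben vs Chen: Ben wins 6–1.
Ben vs Eli: Ben wins 4–3.
Ben vs Fay: Ben wins 5–2.
Ben vs Dana: Dana wins 4–3.
Ana vs Chen: Ana wins 5–2.
Ana vs Eli: Eli wins 5–2.
Ana vs Fay: Ana wins 5–2.
Ana vs Dana: Dana wins 4–3.
Chen vs Eli: Eli wins 6–1.
Chen vs Fay: Fay wins 4–3.
Chen vs Dana: Dana wins 5–2.
Eli vs Fay: Eli wins 6–1.
Eli vs Dana: Dana wins 4–3.
Fay vs Dana: Dana wins 4–3.
Dana beats each rival — Ben (4–3), Ana (4–3), Chen (5–2), Eli (4–3), Fay (4–3) — so Dana is the Condorcet winner.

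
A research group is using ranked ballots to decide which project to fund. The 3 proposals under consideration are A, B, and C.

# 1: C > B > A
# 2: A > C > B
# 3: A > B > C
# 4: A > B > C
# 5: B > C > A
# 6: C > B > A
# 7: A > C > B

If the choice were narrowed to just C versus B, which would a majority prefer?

Ballots ranking C above B: 4.
Ballots ranking B above C: 3.
C wins the head-to-head, 4–3.

C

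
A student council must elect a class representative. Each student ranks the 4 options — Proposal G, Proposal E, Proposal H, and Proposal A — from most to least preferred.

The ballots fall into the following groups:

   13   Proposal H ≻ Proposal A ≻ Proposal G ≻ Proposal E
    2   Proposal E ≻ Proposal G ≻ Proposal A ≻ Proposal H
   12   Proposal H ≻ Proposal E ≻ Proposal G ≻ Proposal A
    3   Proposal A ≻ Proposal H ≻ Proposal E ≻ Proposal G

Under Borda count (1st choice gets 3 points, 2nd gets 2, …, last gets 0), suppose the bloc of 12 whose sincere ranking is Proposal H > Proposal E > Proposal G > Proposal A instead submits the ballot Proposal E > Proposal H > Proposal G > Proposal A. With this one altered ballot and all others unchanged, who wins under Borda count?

Borda totals with the altered ballot: Proposal G 29, Proposal E 45, Proposal H 69, Proposal A 37.
The winner is unchanged: still Proposal H.

Proposal H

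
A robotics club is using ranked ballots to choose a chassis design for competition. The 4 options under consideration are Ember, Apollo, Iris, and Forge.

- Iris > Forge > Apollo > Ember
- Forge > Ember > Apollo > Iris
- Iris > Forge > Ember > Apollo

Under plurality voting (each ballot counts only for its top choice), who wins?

Iris

First-place vote totals:
  Ember: 0
  Apollo: 0
  Iris: 2
  Forge: 1
Iris has the most first-place votes.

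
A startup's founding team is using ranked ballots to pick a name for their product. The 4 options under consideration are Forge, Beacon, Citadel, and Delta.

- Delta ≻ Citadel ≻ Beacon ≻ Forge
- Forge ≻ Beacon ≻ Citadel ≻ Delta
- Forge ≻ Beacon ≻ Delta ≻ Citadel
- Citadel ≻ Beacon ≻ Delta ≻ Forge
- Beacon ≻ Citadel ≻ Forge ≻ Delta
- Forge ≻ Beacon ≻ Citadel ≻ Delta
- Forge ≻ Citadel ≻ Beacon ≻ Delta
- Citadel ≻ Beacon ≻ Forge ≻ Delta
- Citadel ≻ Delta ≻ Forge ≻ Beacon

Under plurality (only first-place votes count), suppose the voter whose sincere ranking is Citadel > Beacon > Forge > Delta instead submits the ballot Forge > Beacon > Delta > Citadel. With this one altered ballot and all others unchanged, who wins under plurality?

Forge

First-place totals with the altered ballot: Forge 5, Beacon 1, Citadel 2, Delta 1.
The winner is unchanged: still Forge.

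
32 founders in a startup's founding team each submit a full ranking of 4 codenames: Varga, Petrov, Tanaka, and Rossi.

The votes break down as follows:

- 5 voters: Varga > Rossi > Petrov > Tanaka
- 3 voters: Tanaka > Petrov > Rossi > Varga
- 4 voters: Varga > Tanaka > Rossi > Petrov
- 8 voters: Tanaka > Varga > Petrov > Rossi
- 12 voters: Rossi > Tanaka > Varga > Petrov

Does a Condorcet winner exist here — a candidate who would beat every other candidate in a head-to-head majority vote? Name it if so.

Head-to-head results (32 voters total):
Varga vs Petrov: Varga wins 29–3.
Varga vs Tanaka: Tanaka wins 23–9.
Varga vs Rossi: Varga wins 17–15.
Petrov vs Tanaka: Tanaka wins 27–5.
Petrov vs Rossi: Rossi wins 21–11.
Tanaka vs Rossi: Rossi wins 17–15.
No candidate beats all others: Varga beats Rossi beats Tanaka beats Varga, a majority cycle.

No Condorcet winner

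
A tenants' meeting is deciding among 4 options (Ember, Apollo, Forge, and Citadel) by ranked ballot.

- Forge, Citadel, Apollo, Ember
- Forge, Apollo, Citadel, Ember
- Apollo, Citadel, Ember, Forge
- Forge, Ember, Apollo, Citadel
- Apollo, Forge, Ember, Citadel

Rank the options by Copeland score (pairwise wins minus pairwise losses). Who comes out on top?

Forge

Pairwise results:
  Ember vs Apollo: Apollo wins 4–1.
  Ember vs Forge: Forge wins 4–1.
  Ember vs Citadel: Citadel wins 3–2.
  Apollo vs Forge: Forge wins 3–2.
  Apollo vs Citadel: Apollo wins 4–1.
  Forge vs Citadel: Forge wins 4–1.
Copeland scores (wins − losses):
  Ember: 0 − 3 = -3
  Apollo: 2 − 1 = 1
  Forge: 3 − 0 = 3
  Citadel: 1 − 2 = -1
Forge has the best Copeland score.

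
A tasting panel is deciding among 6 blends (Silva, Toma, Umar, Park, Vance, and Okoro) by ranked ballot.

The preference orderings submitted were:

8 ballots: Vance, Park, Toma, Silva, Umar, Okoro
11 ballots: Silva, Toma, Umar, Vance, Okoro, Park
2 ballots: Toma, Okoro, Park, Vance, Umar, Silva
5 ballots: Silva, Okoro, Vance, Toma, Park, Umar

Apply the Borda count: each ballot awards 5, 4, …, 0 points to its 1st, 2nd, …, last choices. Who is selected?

Silva

Borda scores:
  Silva: 8·2 + 11·5 + 2·0 + 5·5 = 96
  Toma: 8·3 + 11·4 + 2·5 + 5·2 = 88
  Umar: 8·1 + 11·3 + 2·1 + 5·0 = 43
  Park: 8·4 + 11·0 + 2·3 + 5·1 = 43
  Vance: 8·5 + 11·2 + 2·2 + 5·3 = 81
  Okoro: 8·0 + 11·1 + 2·4 + 5·4 = 39
Silva has the highest total.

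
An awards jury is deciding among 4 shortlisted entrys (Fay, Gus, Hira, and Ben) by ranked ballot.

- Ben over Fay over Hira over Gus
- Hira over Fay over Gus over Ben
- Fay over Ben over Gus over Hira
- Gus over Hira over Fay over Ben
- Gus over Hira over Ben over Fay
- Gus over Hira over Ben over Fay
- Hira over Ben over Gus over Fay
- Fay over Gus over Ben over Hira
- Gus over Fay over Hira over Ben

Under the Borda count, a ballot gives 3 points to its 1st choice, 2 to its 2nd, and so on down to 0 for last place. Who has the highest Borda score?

Gus

Borda scores:
  Fay: 2 + 2 + 3 + 1 + 0 + 0 + 0 + 3 + 2 = 13
  Gus: 0 + 1 + 1 + 3 + 3 + 3 + 1 + 2 + 3 = 17
  Hira: 1 + 3 + 0 + 2 + 2 + 2 + 3 + 0 + 1 = 14
  Ben: 3 + 0 + 2 + 0 + 1 + 1 + 2 + 1 + 0 = 10
Gus has the highest total.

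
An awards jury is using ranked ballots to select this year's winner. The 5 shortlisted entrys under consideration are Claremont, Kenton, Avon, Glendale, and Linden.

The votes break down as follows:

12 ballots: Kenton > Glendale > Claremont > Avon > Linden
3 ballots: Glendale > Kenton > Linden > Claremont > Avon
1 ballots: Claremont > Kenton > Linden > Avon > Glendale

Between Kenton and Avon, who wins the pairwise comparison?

Kenton

Ballots ranking Kenton above Avon: 12+3+1 = 16.
Ballots ranking Avon above Kenton: 0.
Kenton wins the head-to-head, 16–0.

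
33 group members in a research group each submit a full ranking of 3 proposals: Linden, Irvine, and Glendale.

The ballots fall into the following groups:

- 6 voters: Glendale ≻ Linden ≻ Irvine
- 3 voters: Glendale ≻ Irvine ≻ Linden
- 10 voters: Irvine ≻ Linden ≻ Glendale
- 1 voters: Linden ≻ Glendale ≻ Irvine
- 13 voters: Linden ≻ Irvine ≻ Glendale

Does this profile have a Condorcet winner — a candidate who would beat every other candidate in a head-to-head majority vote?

Head-to-head results (33 voters total):
Linden vs Irvine: Linden wins 20–13.
Linden vs Glendale: Linden wins 24–9.
Irvine vs Glendale: Irvine wins 23–10.
Linden beats each rival — Irvine (20–13), Glendale (24–9) — so Linden is the Condorcet winner.

Yes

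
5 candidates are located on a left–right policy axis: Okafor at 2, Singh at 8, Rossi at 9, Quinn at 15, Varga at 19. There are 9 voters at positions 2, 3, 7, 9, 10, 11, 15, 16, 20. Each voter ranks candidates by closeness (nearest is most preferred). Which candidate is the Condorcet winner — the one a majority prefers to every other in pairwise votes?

With single-peaked preferences on a line, the Condorcet winner is the candidate closest to the median voter.
The median voter (position 10) is closest to Rossi at 9.
Check: Rossi vs Singh — voters closer to Rossi: 6 of 9.

Rossi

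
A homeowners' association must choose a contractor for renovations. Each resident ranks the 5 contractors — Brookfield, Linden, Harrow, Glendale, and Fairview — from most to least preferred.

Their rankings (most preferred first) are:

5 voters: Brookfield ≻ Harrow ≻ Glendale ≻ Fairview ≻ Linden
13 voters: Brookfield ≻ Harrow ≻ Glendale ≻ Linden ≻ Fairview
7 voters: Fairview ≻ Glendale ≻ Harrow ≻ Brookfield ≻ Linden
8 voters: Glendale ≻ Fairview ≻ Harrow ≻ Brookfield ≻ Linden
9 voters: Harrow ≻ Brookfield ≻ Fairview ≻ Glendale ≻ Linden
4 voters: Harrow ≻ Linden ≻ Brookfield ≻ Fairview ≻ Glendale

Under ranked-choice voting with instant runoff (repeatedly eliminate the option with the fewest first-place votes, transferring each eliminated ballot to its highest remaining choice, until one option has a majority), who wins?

Round 1: Brookfield 18, Harrow 13, Glendale 8, Fairview 7, Linden 0. Linden has the fewest and is eliminated.
Round 2: Brookfield 18, Harrow 13, Glendale 8, Fairview 7. Fairview has the fewest and is eliminated.
Round 3: Brookfield 18, Glendale 15, Harrow 13. Harrow has the fewest and is eliminated.
Round 4: Brookfield 31, Glendale 15. Brookfield has a majority.

Brookfield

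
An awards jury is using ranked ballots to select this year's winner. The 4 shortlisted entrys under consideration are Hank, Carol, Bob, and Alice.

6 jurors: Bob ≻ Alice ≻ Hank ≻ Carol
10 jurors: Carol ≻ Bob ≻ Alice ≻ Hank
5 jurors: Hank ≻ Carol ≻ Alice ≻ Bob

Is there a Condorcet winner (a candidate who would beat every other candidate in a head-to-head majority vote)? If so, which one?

Head-to-head results (21 voters total):
Hank vs Carol: Hank wins 11–10.
Hank vs Bob: Bob wins 16–5.
Hank vs Alice: Alice wins 16–5.
Carol vs Bob: Carol wins 15–6.
Carol vs Alice: Carol wins 15–6.
Bob vs Alice: Bob wins 16–5.
No candidate beats all others: Hank beats Carol beats Bob beats Hank, a majority cycle.

None — there is no Condorcet winner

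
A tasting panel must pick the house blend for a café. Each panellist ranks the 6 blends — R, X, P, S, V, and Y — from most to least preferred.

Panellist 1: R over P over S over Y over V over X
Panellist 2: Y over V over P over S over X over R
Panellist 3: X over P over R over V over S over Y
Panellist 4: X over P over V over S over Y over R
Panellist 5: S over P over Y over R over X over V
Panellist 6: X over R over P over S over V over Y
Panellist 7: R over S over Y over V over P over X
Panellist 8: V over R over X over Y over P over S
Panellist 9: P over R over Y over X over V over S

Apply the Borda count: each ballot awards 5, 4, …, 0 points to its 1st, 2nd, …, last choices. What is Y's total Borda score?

Borda scores:
  R: 5 + 0 + 3 + 0 + 2 + 4 + 5 + 4 + 4 = 27
  X: 0 + 1 + 5 + 5 + 1 + 5 + 0 + 3 + 2 = 22
  P: 4 + 3 + 4 + 4 + 4 + 3 + 1 + 1 + 5 = 29
  S: 3 + 2 + 1 + 2 + 5 + 2 + 4 + 0 + 0 = 19
  V: 1 + 4 + 2 + 3 + 0 + 1 + 2 + 5 + 1 = 19
  Y: 2 + 5 + 0 + 1 + 3 + 0 + 3 + 2 + 3 = 19

19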